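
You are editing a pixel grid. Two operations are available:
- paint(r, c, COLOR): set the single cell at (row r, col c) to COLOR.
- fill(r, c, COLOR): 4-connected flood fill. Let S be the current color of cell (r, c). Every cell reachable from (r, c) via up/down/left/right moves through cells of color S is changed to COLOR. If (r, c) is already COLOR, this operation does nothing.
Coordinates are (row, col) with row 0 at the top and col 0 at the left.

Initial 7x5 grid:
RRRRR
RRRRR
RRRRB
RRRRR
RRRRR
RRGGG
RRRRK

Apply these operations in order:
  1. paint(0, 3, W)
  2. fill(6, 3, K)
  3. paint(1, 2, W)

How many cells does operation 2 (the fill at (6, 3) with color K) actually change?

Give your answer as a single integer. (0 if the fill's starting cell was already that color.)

After op 1 paint(0,3,W):
RRRWR
RRRRR
RRRRB
RRRRR
RRRRR
RRGGG
RRRRK
After op 2 fill(6,3,K) [29 cells changed]:
KKKWK
KKKKK
KKKKB
KKKKK
KKKKK
KKGGG
KKKKK

Answer: 29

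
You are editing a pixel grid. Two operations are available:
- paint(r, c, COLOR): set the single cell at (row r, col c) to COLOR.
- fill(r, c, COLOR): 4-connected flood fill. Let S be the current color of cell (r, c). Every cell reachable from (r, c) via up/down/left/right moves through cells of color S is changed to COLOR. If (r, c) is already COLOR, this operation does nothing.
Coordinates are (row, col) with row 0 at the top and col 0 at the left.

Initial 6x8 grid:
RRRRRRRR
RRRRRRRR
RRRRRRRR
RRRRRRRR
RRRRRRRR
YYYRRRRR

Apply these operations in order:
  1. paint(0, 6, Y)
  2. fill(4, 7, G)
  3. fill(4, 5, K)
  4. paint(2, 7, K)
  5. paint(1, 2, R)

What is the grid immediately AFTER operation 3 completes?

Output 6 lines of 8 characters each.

Answer: KKKKKKYK
KKKKKKKK
KKKKKKKK
KKKKKKKK
KKKKKKKK
YYYKKKKK

Derivation:
After op 1 paint(0,6,Y):
RRRRRRYR
RRRRRRRR
RRRRRRRR
RRRRRRRR
RRRRRRRR
YYYRRRRR
After op 2 fill(4,7,G) [44 cells changed]:
GGGGGGYG
GGGGGGGG
GGGGGGGG
GGGGGGGG
GGGGGGGG
YYYGGGGG
After op 3 fill(4,5,K) [44 cells changed]:
KKKKKKYK
KKKKKKKK
KKKKKKKK
KKKKKKKK
KKKKKKKK
YYYKKKKK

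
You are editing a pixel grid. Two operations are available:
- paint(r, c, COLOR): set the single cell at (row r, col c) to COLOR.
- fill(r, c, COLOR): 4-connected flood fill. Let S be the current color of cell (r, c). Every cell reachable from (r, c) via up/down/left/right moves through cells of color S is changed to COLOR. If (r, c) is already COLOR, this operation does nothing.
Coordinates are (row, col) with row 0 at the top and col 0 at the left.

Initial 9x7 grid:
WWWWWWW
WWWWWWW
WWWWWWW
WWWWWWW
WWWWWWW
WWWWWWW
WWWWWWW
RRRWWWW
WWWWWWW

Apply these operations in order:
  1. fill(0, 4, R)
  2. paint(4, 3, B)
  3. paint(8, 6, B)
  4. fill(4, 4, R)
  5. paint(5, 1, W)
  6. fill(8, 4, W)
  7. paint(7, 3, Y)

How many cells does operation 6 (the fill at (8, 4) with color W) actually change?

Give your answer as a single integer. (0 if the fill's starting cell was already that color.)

After op 1 fill(0,4,R) [60 cells changed]:
RRRRRRR
RRRRRRR
RRRRRRR
RRRRRRR
RRRRRRR
RRRRRRR
RRRRRRR
RRRRRRR
RRRRRRR
After op 2 paint(4,3,B):
RRRRRRR
RRRRRRR
RRRRRRR
RRRRRRR
RRRBRRR
RRRRRRR
RRRRRRR
RRRRRRR
RRRRRRR
After op 3 paint(8,6,B):
RRRRRRR
RRRRRRR
RRRRRRR
RRRRRRR
RRRBRRR
RRRRRRR
RRRRRRR
RRRRRRR
RRRRRRB
After op 4 fill(4,4,R) [0 cells changed]:
RRRRRRR
RRRRRRR
RRRRRRR
RRRRRRR
RRRBRRR
RRRRRRR
RRRRRRR
RRRRRRR
RRRRRRB
After op 5 paint(5,1,W):
RRRRRRR
RRRRRRR
RRRRRRR
RRRRRRR
RRRBRRR
RWRRRRR
RRRRRRR
RRRRRRR
RRRRRRB
After op 6 fill(8,4,W) [60 cells changed]:
WWWWWWW
WWWWWWW
WWWWWWW
WWWWWWW
WWWBWWW
WWWWWWW
WWWWWWW
WWWWWWW
WWWWWWB

Answer: 60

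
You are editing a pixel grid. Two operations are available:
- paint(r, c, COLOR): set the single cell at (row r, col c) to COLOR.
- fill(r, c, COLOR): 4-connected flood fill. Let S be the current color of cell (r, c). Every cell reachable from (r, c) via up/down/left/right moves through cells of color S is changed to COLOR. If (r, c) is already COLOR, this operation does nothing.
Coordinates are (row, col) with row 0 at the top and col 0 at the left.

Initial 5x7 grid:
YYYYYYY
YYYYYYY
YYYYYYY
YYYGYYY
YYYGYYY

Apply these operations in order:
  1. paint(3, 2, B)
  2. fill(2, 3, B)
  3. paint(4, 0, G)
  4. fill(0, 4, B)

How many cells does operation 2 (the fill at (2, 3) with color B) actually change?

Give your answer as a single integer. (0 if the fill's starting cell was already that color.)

After op 1 paint(3,2,B):
YYYYYYY
YYYYYYY
YYYYYYY
YYBGYYY
YYYGYYY
After op 2 fill(2,3,B) [32 cells changed]:
BBBBBBB
BBBBBBB
BBBBBBB
BBBGBBB
BBBGBBB

Answer: 32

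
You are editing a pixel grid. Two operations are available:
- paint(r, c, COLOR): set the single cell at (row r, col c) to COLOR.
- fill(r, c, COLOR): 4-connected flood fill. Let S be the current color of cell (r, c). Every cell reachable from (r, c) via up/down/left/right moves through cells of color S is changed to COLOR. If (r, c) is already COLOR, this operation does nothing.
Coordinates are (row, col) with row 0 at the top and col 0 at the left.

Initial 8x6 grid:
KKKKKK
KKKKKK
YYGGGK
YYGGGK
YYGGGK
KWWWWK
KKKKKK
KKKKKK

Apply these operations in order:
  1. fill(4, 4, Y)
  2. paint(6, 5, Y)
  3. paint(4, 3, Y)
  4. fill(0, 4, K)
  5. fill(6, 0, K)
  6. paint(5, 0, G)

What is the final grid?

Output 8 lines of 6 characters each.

Answer: KKKKKK
KKKKKK
YYYYYK
YYYYYK
YYYYYK
GWWWWK
KKKKKY
KKKKKK

Derivation:
After op 1 fill(4,4,Y) [9 cells changed]:
KKKKKK
KKKKKK
YYYYYK
YYYYYK
YYYYYK
KWWWWK
KKKKKK
KKKKKK
After op 2 paint(6,5,Y):
KKKKKK
KKKKKK
YYYYYK
YYYYYK
YYYYYK
KWWWWK
KKKKKY
KKKKKK
After op 3 paint(4,3,Y):
KKKKKK
KKKKKK
YYYYYK
YYYYYK
YYYYYK
KWWWWK
KKKKKY
KKKKKK
After op 4 fill(0,4,K) [0 cells changed]:
KKKKKK
KKKKKK
YYYYYK
YYYYYK
YYYYYK
KWWWWK
KKKKKY
KKKKKK
After op 5 fill(6,0,K) [0 cells changed]:
KKKKKK
KKKKKK
YYYYYK
YYYYYK
YYYYYK
KWWWWK
KKKKKY
KKKKKK
After op 6 paint(5,0,G):
KKKKKK
KKKKKK
YYYYYK
YYYYYK
YYYYYK
GWWWWK
KKKKKY
KKKKKK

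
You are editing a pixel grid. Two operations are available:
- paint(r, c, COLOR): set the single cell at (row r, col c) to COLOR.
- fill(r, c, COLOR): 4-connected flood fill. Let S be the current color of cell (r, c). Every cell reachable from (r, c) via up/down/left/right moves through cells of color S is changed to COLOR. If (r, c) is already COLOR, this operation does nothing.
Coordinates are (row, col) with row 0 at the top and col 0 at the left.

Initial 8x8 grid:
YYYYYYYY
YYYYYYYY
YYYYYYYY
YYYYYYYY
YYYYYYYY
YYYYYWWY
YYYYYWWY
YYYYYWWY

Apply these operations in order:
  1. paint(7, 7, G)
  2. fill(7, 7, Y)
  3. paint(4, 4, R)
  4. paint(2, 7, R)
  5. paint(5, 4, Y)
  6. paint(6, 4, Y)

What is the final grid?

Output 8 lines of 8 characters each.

After op 1 paint(7,7,G):
YYYYYYYY
YYYYYYYY
YYYYYYYY
YYYYYYYY
YYYYYYYY
YYYYYWWY
YYYYYWWY
YYYYYWWG
After op 2 fill(7,7,Y) [1 cells changed]:
YYYYYYYY
YYYYYYYY
YYYYYYYY
YYYYYYYY
YYYYYYYY
YYYYYWWY
YYYYYWWY
YYYYYWWY
After op 3 paint(4,4,R):
YYYYYYYY
YYYYYYYY
YYYYYYYY
YYYYYYYY
YYYYRYYY
YYYYYWWY
YYYYYWWY
YYYYYWWY
After op 4 paint(2,7,R):
YYYYYYYY
YYYYYYYY
YYYYYYYR
YYYYYYYY
YYYYRYYY
YYYYYWWY
YYYYYWWY
YYYYYWWY
After op 5 paint(5,4,Y):
YYYYYYYY
YYYYYYYY
YYYYYYYR
YYYYYYYY
YYYYRYYY
YYYYYWWY
YYYYYWWY
YYYYYWWY
After op 6 paint(6,4,Y):
YYYYYYYY
YYYYYYYY
YYYYYYYR
YYYYYYYY
YYYYRYYY
YYYYYWWY
YYYYYWWY
YYYYYWWY

Answer: YYYYYYYY
YYYYYYYY
YYYYYYYR
YYYYYYYY
YYYYRYYY
YYYYYWWY
YYYYYWWY
YYYYYWWY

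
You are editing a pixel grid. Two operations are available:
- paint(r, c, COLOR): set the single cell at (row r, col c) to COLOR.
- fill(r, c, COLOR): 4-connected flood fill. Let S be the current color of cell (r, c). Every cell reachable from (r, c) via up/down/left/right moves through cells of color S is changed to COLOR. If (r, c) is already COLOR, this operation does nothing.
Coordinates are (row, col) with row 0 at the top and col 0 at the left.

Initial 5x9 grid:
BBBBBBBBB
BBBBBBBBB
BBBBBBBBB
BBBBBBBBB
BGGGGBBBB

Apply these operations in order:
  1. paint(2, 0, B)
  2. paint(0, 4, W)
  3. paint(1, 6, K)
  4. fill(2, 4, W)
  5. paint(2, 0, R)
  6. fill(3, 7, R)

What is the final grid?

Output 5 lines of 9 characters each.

After op 1 paint(2,0,B):
BBBBBBBBB
BBBBBBBBB
BBBBBBBBB
BBBBBBBBB
BGGGGBBBB
After op 2 paint(0,4,W):
BBBBWBBBB
BBBBBBBBB
BBBBBBBBB
BBBBBBBBB
BGGGGBBBB
After op 3 paint(1,6,K):
BBBBWBBBB
BBBBBBKBB
BBBBBBBBB
BBBBBBBBB
BGGGGBBBB
After op 4 fill(2,4,W) [39 cells changed]:
WWWWWWWWW
WWWWWWKWW
WWWWWWWWW
WWWWWWWWW
WGGGGWWWW
After op 5 paint(2,0,R):
WWWWWWWWW
WWWWWWKWW
RWWWWWWWW
WWWWWWWWW
WGGGGWWWW
After op 6 fill(3,7,R) [39 cells changed]:
RRRRRRRRR
RRRRRRKRR
RRRRRRRRR
RRRRRRRRR
RGGGGRRRR

Answer: RRRRRRRRR
RRRRRRKRR
RRRRRRRRR
RRRRRRRRR
RGGGGRRRR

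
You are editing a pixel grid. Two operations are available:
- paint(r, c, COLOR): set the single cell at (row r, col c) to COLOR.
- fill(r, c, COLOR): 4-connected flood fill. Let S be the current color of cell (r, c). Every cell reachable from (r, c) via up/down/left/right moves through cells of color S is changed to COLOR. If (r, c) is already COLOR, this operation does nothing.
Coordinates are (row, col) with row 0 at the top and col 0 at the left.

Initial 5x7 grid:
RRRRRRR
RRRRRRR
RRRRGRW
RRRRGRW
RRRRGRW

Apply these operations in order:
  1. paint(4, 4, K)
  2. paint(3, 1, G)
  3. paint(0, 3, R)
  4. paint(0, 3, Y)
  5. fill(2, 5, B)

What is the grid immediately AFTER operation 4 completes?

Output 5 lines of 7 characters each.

After op 1 paint(4,4,K):
RRRRRRR
RRRRRRR
RRRRGRW
RRRRGRW
RRRRKRW
After op 2 paint(3,1,G):
RRRRRRR
RRRRRRR
RRRRGRW
RGRRGRW
RRRRKRW
After op 3 paint(0,3,R):
RRRRRRR
RRRRRRR
RRRRGRW
RGRRGRW
RRRRKRW
After op 4 paint(0,3,Y):
RRRYRRR
RRRRRRR
RRRRGRW
RGRRGRW
RRRRKRW

Answer: RRRYRRR
RRRRRRR
RRRRGRW
RGRRGRW
RRRRKRW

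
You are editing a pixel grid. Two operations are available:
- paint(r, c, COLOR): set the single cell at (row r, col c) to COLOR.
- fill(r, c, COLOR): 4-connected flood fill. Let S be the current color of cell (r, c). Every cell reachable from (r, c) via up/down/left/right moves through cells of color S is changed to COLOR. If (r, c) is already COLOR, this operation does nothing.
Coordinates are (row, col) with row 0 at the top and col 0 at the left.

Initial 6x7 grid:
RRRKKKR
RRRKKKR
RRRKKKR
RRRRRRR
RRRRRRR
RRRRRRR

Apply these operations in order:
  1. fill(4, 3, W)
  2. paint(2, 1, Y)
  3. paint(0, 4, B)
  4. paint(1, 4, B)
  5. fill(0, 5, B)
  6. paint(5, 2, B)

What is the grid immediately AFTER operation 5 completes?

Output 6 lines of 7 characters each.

After op 1 fill(4,3,W) [33 cells changed]:
WWWKKKW
WWWKKKW
WWWKKKW
WWWWWWW
WWWWWWW
WWWWWWW
After op 2 paint(2,1,Y):
WWWKKKW
WWWKKKW
WYWKKKW
WWWWWWW
WWWWWWW
WWWWWWW
After op 3 paint(0,4,B):
WWWKBKW
WWWKKKW
WYWKKKW
WWWWWWW
WWWWWWW
WWWWWWW
After op 4 paint(1,4,B):
WWWKBKW
WWWKBKW
WYWKKKW
WWWWWWW
WWWWWWW
WWWWWWW
After op 5 fill(0,5,B) [7 cells changed]:
WWWBBBW
WWWBBBW
WYWBBBW
WWWWWWW
WWWWWWW
WWWWWWW

Answer: WWWBBBW
WWWBBBW
WYWBBBW
WWWWWWW
WWWWWWW
WWWWWWW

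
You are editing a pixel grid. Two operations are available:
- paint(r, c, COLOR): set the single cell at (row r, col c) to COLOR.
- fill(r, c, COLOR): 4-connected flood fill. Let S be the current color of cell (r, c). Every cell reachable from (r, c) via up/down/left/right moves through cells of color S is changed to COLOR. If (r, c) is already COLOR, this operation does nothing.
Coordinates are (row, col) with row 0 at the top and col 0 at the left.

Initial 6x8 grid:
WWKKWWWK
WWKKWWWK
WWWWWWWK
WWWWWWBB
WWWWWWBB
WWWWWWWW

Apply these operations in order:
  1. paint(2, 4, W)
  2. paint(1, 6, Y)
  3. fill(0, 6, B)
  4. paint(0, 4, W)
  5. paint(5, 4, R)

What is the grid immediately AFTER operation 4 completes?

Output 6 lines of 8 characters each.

After op 1 paint(2,4,W):
WWKKWWWK
WWKKWWWK
WWWWWWWK
WWWWWWBB
WWWWWWBB
WWWWWWWW
After op 2 paint(1,6,Y):
WWKKWWWK
WWKKWWYK
WWWWWWWK
WWWWWWBB
WWWWWWBB
WWWWWWWW
After op 3 fill(0,6,B) [36 cells changed]:
BBKKBBBK
BBKKBBYK
BBBBBBBK
BBBBBBBB
BBBBBBBB
BBBBBBBB
After op 4 paint(0,4,W):
BBKKWBBK
BBKKBBYK
BBBBBBBK
BBBBBBBB
BBBBBBBB
BBBBBBBB

Answer: BBKKWBBK
BBKKBBYK
BBBBBBBK
BBBBBBBB
BBBBBBBB
BBBBBBBB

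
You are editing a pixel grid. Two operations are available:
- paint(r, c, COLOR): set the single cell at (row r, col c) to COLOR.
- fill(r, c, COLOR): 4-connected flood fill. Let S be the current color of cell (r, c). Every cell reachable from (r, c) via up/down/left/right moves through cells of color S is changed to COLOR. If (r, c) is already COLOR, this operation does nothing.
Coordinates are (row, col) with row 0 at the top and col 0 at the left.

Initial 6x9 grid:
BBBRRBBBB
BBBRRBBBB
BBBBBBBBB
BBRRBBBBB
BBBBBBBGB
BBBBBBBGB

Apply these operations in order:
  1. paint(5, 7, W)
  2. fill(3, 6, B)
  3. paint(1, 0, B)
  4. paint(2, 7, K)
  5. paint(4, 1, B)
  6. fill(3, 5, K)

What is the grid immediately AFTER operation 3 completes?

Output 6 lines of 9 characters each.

After op 1 paint(5,7,W):
BBBRRBBBB
BBBRRBBBB
BBBBBBBBB
BBRRBBBBB
BBBBBBBGB
BBBBBBBWB
After op 2 fill(3,6,B) [0 cells changed]:
BBBRRBBBB
BBBRRBBBB
BBBBBBBBB
BBRRBBBBB
BBBBBBBGB
BBBBBBBWB
After op 3 paint(1,0,B):
BBBRRBBBB
BBBRRBBBB
BBBBBBBBB
BBRRBBBBB
BBBBBBBGB
BBBBBBBWB

Answer: BBBRRBBBB
BBBRRBBBB
BBBBBBBBB
BBRRBBBBB
BBBBBBBGB
BBBBBBBWB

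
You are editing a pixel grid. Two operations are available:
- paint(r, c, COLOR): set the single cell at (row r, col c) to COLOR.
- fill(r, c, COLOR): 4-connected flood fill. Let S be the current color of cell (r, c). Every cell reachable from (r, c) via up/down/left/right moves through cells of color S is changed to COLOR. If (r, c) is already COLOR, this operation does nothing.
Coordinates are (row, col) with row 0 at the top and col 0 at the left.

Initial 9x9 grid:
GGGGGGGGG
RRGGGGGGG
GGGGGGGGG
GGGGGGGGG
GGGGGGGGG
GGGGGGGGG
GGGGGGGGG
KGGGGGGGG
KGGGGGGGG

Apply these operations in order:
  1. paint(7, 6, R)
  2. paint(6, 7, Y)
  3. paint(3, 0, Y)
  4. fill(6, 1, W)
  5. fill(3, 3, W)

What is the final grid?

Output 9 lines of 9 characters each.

After op 1 paint(7,6,R):
GGGGGGGGG
RRGGGGGGG
GGGGGGGGG
GGGGGGGGG
GGGGGGGGG
GGGGGGGGG
GGGGGGGGG
KGGGGGRGG
KGGGGGGGG
After op 2 paint(6,7,Y):
GGGGGGGGG
RRGGGGGGG
GGGGGGGGG
GGGGGGGGG
GGGGGGGGG
GGGGGGGGG
GGGGGGGYG
KGGGGGRGG
KGGGGGGGG
After op 3 paint(3,0,Y):
GGGGGGGGG
RRGGGGGGG
GGGGGGGGG
YGGGGGGGG
GGGGGGGGG
GGGGGGGGG
GGGGGGGYG
KGGGGGRGG
KGGGGGGGG
After op 4 fill(6,1,W) [74 cells changed]:
WWWWWWWWW
RRWWWWWWW
WWWWWWWWW
YWWWWWWWW
WWWWWWWWW
WWWWWWWWW
WWWWWWWYW
KWWWWWRWW
KWWWWWWWW
After op 5 fill(3,3,W) [0 cells changed]:
WWWWWWWWW
RRWWWWWWW
WWWWWWWWW
YWWWWWWWW
WWWWWWWWW
WWWWWWWWW
WWWWWWWYW
KWWWWWRWW
KWWWWWWWW

Answer: WWWWWWWWW
RRWWWWWWW
WWWWWWWWW
YWWWWWWWW
WWWWWWWWW
WWWWWWWWW
WWWWWWWYW
KWWWWWRWW
KWWWWWWWW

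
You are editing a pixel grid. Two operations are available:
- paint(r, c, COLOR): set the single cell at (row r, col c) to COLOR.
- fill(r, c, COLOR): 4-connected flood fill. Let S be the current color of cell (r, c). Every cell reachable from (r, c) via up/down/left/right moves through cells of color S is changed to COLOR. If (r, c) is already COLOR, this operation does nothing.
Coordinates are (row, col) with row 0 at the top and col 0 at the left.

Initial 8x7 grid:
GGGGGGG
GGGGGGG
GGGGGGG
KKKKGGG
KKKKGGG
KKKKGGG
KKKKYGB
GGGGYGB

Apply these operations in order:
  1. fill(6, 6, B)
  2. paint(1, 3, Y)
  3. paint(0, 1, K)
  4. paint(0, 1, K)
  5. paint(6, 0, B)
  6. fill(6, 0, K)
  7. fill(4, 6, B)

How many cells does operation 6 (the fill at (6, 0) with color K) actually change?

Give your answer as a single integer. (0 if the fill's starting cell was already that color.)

After op 1 fill(6,6,B) [0 cells changed]:
GGGGGGG
GGGGGGG
GGGGGGG
KKKKGGG
KKKKGGG
KKKKGGG
KKKKYGB
GGGGYGB
After op 2 paint(1,3,Y):
GGGGGGG
GGGYGGG
GGGGGGG
KKKKGGG
KKKKGGG
KKKKGGG
KKKKYGB
GGGGYGB
After op 3 paint(0,1,K):
GKGGGGG
GGGYGGG
GGGGGGG
KKKKGGG
KKKKGGG
KKKKGGG
KKKKYGB
GGGGYGB
After op 4 paint(0,1,K):
GKGGGGG
GGGYGGG
GGGGGGG
KKKKGGG
KKKKGGG
KKKKGGG
KKKKYGB
GGGGYGB
After op 5 paint(6,0,B):
GKGGGGG
GGGYGGG
GGGGGGG
KKKKGGG
KKKKGGG
KKKKGGG
BKKKYGB
GGGGYGB
After op 6 fill(6,0,K) [1 cells changed]:
GKGGGGG
GGGYGGG
GGGGGGG
KKKKGGG
KKKKGGG
KKKKGGG
KKKKYGB
GGGGYGB

Answer: 1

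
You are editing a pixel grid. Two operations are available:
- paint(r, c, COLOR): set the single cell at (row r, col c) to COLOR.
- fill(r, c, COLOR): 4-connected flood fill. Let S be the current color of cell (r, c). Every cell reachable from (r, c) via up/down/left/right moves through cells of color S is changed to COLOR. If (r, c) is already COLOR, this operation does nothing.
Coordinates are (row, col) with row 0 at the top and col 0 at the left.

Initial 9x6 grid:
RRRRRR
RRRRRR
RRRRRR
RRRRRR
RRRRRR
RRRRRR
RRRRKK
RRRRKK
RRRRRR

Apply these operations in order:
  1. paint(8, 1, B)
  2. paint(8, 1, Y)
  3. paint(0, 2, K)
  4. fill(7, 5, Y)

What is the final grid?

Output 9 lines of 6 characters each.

Answer: RRKRRR
RRRRRR
RRRRRR
RRRRRR
RRRRRR
RRRRRR
RRRRYY
RRRRYY
RYRRRR

Derivation:
After op 1 paint(8,1,B):
RRRRRR
RRRRRR
RRRRRR
RRRRRR
RRRRRR
RRRRRR
RRRRKK
RRRRKK
RBRRRR
After op 2 paint(8,1,Y):
RRRRRR
RRRRRR
RRRRRR
RRRRRR
RRRRRR
RRRRRR
RRRRKK
RRRRKK
RYRRRR
After op 3 paint(0,2,K):
RRKRRR
RRRRRR
RRRRRR
RRRRRR
RRRRRR
RRRRRR
RRRRKK
RRRRKK
RYRRRR
After op 4 fill(7,5,Y) [4 cells changed]:
RRKRRR
RRRRRR
RRRRRR
RRRRRR
RRRRRR
RRRRRR
RRRRYY
RRRRYY
RYRRRR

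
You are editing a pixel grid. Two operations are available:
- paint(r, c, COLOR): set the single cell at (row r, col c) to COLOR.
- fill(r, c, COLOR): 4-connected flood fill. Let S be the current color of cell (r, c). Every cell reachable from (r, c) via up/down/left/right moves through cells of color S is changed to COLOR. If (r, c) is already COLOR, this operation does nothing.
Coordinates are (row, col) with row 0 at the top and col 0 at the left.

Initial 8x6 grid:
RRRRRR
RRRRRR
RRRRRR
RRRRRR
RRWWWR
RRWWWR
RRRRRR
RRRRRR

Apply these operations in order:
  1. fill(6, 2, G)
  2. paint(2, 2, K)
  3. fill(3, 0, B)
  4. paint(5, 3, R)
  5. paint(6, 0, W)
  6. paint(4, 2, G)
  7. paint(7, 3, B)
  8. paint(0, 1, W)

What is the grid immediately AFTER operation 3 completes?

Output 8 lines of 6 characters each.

Answer: BBBBBB
BBBBBB
BBKBBB
BBBBBB
BBWWWB
BBWWWB
BBBBBB
BBBBBB

Derivation:
After op 1 fill(6,2,G) [42 cells changed]:
GGGGGG
GGGGGG
GGGGGG
GGGGGG
GGWWWG
GGWWWG
GGGGGG
GGGGGG
After op 2 paint(2,2,K):
GGGGGG
GGGGGG
GGKGGG
GGGGGG
GGWWWG
GGWWWG
GGGGGG
GGGGGG
After op 3 fill(3,0,B) [41 cells changed]:
BBBBBB
BBBBBB
BBKBBB
BBBBBB
BBWWWB
BBWWWB
BBBBBB
BBBBBB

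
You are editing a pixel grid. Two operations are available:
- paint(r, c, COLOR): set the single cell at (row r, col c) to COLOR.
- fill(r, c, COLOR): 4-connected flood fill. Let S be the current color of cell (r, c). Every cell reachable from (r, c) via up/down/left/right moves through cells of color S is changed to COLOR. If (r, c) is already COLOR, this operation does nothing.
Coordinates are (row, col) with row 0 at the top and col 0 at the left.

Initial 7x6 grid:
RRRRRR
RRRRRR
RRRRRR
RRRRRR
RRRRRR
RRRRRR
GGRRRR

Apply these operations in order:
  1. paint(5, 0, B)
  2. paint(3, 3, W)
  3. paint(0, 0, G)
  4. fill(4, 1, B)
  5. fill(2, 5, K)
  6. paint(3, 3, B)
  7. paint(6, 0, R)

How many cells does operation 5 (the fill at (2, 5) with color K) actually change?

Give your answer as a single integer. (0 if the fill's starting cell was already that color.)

After op 1 paint(5,0,B):
RRRRRR
RRRRRR
RRRRRR
RRRRRR
RRRRRR
BRRRRR
GGRRRR
After op 2 paint(3,3,W):
RRRRRR
RRRRRR
RRRRRR
RRRWRR
RRRRRR
BRRRRR
GGRRRR
After op 3 paint(0,0,G):
GRRRRR
RRRRRR
RRRRRR
RRRWRR
RRRRRR
BRRRRR
GGRRRR
After op 4 fill(4,1,B) [37 cells changed]:
GBBBBB
BBBBBB
BBBBBB
BBBWBB
BBBBBB
BBBBBB
GGBBBB
After op 5 fill(2,5,K) [38 cells changed]:
GKKKKK
KKKKKK
KKKKKK
KKKWKK
KKKKKK
KKKKKK
GGKKKK

Answer: 38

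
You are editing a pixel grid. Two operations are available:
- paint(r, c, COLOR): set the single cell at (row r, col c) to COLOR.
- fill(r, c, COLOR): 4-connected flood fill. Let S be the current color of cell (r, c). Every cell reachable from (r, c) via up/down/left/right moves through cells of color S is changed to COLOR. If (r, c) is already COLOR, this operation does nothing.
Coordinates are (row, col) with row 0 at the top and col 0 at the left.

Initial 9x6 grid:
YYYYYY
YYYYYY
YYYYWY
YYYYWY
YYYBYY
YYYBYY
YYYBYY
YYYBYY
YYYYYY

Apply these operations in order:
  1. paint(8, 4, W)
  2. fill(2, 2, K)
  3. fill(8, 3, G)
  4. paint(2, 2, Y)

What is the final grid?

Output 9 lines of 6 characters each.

After op 1 paint(8,4,W):
YYYYYY
YYYYYY
YYYYWY
YYYYWY
YYYBYY
YYYBYY
YYYBYY
YYYBYY
YYYYWY
After op 2 fill(2,2,K) [47 cells changed]:
KKKKKK
KKKKKK
KKKKWK
KKKKWK
KKKBKK
KKKBKK
KKKBKK
KKKBKK
KKKKWK
After op 3 fill(8,3,G) [47 cells changed]:
GGGGGG
GGGGGG
GGGGWG
GGGGWG
GGGBGG
GGGBGG
GGGBGG
GGGBGG
GGGGWG
After op 4 paint(2,2,Y):
GGGGGG
GGGGGG
GGYGWG
GGGGWG
GGGBGG
GGGBGG
GGGBGG
GGGBGG
GGGGWG

Answer: GGGGGG
GGGGGG
GGYGWG
GGGGWG
GGGBGG
GGGBGG
GGGBGG
GGGBGG
GGGGWG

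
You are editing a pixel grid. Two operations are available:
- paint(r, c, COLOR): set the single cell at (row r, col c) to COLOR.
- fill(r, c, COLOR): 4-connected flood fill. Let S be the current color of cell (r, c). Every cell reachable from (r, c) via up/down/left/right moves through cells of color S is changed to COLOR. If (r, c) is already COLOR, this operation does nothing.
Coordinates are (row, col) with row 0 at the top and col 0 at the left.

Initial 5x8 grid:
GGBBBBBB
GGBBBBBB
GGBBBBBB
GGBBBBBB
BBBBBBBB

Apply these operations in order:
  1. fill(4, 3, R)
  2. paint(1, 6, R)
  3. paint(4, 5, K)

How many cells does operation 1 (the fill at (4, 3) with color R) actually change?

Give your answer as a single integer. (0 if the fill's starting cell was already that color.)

Answer: 32

Derivation:
After op 1 fill(4,3,R) [32 cells changed]:
GGRRRRRR
GGRRRRRR
GGRRRRRR
GGRRRRRR
RRRRRRRR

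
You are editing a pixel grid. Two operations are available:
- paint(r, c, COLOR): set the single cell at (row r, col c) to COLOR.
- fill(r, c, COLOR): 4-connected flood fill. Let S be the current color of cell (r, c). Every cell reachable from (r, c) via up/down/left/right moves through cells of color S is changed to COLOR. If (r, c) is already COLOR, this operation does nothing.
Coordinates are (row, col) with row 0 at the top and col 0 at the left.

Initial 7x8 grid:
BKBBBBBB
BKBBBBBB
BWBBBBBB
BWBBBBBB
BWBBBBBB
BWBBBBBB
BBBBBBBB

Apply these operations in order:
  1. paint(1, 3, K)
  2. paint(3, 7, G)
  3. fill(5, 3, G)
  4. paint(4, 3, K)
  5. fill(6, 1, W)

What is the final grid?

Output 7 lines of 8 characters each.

After op 1 paint(1,3,K):
BKBBBBBB
BKBKBBBB
BWBBBBBB
BWBBBBBB
BWBBBBBB
BWBBBBBB
BBBBBBBB
After op 2 paint(3,7,G):
BKBBBBBB
BKBKBBBB
BWBBBBBB
BWBBBBBG
BWBBBBBB
BWBBBBBB
BBBBBBBB
After op 3 fill(5,3,G) [48 cells changed]:
GKGGGGGG
GKGKGGGG
GWGGGGGG
GWGGGGGG
GWGGGGGG
GWGGGGGG
GGGGGGGG
After op 4 paint(4,3,K):
GKGGGGGG
GKGKGGGG
GWGGGGGG
GWGGGGGG
GWGKGGGG
GWGGGGGG
GGGGGGGG
After op 5 fill(6,1,W) [48 cells changed]:
WKWWWWWW
WKWKWWWW
WWWWWWWW
WWWWWWWW
WWWKWWWW
WWWWWWWW
WWWWWWWW

Answer: WKWWWWWW
WKWKWWWW
WWWWWWWW
WWWWWWWW
WWWKWWWW
WWWWWWWW
WWWWWWWW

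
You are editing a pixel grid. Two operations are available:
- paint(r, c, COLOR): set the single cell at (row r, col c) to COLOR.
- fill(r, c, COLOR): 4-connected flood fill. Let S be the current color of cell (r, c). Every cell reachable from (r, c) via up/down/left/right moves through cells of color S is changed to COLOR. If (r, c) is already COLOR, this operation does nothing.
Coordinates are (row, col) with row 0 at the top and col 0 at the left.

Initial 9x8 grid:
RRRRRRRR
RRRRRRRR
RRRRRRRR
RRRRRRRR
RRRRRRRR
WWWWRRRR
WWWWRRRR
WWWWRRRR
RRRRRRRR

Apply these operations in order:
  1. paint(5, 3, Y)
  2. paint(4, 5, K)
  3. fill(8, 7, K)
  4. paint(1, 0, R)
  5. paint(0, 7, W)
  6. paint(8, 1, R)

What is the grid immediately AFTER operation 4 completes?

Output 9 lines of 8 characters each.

After op 1 paint(5,3,Y):
RRRRRRRR
RRRRRRRR
RRRRRRRR
RRRRRRRR
RRRRRRRR
WWWYRRRR
WWWWRRRR
WWWWRRRR
RRRRRRRR
After op 2 paint(4,5,K):
RRRRRRRR
RRRRRRRR
RRRRRRRR
RRRRRRRR
RRRRRKRR
WWWYRRRR
WWWWRRRR
WWWWRRRR
RRRRRRRR
After op 3 fill(8,7,K) [59 cells changed]:
KKKKKKKK
KKKKKKKK
KKKKKKKK
KKKKKKKK
KKKKKKKK
WWWYKKKK
WWWWKKKK
WWWWKKKK
KKKKKKKK
After op 4 paint(1,0,R):
KKKKKKKK
RKKKKKKK
KKKKKKKK
KKKKKKKK
KKKKKKKK
WWWYKKKK
WWWWKKKK
WWWWKKKK
KKKKKKKK

Answer: KKKKKKKK
RKKKKKKK
KKKKKKKK
KKKKKKKK
KKKKKKKK
WWWYKKKK
WWWWKKKK
WWWWKKKK
KKKKKKKK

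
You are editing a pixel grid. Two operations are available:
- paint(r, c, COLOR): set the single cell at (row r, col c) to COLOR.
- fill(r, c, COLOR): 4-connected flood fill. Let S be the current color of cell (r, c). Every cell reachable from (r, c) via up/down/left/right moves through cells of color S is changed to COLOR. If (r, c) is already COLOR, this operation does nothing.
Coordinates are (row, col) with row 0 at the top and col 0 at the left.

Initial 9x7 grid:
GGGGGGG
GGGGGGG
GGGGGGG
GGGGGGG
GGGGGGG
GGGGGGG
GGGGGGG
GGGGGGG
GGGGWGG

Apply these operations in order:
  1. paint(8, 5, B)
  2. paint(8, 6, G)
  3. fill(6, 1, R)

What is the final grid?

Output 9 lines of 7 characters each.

After op 1 paint(8,5,B):
GGGGGGG
GGGGGGG
GGGGGGG
GGGGGGG
GGGGGGG
GGGGGGG
GGGGGGG
GGGGGGG
GGGGWBG
After op 2 paint(8,6,G):
GGGGGGG
GGGGGGG
GGGGGGG
GGGGGGG
GGGGGGG
GGGGGGG
GGGGGGG
GGGGGGG
GGGGWBG
After op 3 fill(6,1,R) [61 cells changed]:
RRRRRRR
RRRRRRR
RRRRRRR
RRRRRRR
RRRRRRR
RRRRRRR
RRRRRRR
RRRRRRR
RRRRWBR

Answer: RRRRRRR
RRRRRRR
RRRRRRR
RRRRRRR
RRRRRRR
RRRRRRR
RRRRRRR
RRRRRRR
RRRRWBR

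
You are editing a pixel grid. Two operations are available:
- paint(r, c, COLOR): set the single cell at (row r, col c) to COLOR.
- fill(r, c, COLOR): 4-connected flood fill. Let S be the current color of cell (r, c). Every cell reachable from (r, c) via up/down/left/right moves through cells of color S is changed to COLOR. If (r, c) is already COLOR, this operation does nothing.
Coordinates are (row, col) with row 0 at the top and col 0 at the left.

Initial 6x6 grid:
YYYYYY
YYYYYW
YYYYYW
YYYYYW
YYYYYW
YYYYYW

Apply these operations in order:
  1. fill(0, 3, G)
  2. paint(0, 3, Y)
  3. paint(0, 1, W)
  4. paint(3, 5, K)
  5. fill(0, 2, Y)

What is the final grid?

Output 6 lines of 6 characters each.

Answer: YWYYYY
YYYYYW
YYYYYW
YYYYYK
YYYYYW
YYYYYW

Derivation:
After op 1 fill(0,3,G) [31 cells changed]:
GGGGGG
GGGGGW
GGGGGW
GGGGGW
GGGGGW
GGGGGW
After op 2 paint(0,3,Y):
GGGYGG
GGGGGW
GGGGGW
GGGGGW
GGGGGW
GGGGGW
After op 3 paint(0,1,W):
GWGYGG
GGGGGW
GGGGGW
GGGGGW
GGGGGW
GGGGGW
After op 4 paint(3,5,K):
GWGYGG
GGGGGW
GGGGGW
GGGGGK
GGGGGW
GGGGGW
After op 5 fill(0,2,Y) [29 cells changed]:
YWYYYY
YYYYYW
YYYYYW
YYYYYK
YYYYYW
YYYYYW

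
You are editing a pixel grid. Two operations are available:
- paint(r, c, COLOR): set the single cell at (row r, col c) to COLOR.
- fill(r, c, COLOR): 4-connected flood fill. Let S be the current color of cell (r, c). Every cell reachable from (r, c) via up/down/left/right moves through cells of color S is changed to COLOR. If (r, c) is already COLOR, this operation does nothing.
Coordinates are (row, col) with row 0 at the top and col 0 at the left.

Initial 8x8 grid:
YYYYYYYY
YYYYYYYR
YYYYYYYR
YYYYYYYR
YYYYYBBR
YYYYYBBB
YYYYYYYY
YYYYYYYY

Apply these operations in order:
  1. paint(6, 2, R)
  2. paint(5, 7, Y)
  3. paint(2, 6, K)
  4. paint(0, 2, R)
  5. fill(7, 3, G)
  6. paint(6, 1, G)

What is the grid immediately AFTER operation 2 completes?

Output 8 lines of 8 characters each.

Answer: YYYYYYYY
YYYYYYYR
YYYYYYYR
YYYYYYYR
YYYYYBBR
YYYYYBBY
YYRYYYYY
YYYYYYYY

Derivation:
After op 1 paint(6,2,R):
YYYYYYYY
YYYYYYYR
YYYYYYYR
YYYYYYYR
YYYYYBBR
YYYYYBBB
YYRYYYYY
YYYYYYYY
After op 2 paint(5,7,Y):
YYYYYYYY
YYYYYYYR
YYYYYYYR
YYYYYYYR
YYYYYBBR
YYYYYBBY
YYRYYYYY
YYYYYYYY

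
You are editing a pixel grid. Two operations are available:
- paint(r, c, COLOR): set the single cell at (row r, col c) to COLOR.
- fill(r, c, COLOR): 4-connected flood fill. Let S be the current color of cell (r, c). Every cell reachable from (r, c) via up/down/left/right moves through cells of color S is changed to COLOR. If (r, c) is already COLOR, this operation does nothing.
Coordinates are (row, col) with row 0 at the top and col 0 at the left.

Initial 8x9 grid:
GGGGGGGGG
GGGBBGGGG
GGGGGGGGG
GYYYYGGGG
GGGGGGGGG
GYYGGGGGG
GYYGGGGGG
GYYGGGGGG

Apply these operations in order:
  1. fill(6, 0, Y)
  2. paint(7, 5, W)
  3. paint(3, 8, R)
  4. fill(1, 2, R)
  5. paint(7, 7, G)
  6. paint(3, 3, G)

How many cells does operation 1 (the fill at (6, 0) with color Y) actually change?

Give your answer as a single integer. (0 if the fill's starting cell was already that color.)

Answer: 60

Derivation:
After op 1 fill(6,0,Y) [60 cells changed]:
YYYYYYYYY
YYYBBYYYY
YYYYYYYYY
YYYYYYYYY
YYYYYYYYY
YYYYYYYYY
YYYYYYYYY
YYYYYYYYY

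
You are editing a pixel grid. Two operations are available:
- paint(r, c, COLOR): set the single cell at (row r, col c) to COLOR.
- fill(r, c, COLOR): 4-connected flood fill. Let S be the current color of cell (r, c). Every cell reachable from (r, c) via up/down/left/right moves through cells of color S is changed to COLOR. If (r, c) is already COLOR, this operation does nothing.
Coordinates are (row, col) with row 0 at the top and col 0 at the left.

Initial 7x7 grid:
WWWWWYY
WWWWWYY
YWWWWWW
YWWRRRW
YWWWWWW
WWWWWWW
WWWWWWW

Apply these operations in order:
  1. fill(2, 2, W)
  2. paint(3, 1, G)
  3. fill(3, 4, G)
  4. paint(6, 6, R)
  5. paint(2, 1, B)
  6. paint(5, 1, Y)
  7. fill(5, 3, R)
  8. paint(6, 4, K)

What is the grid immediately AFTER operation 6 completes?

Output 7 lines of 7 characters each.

Answer: WWWWWYY
WWWWWYY
YBWWWWW
YGWGGGW
YWWWWWW
WYWWWWW
WWWWWWR

Derivation:
After op 1 fill(2,2,W) [0 cells changed]:
WWWWWYY
WWWWWYY
YWWWWWW
YWWRRRW
YWWWWWW
WWWWWWW
WWWWWWW
After op 2 paint(3,1,G):
WWWWWYY
WWWWWYY
YWWWWWW
YGWRRRW
YWWWWWW
WWWWWWW
WWWWWWW
After op 3 fill(3,4,G) [3 cells changed]:
WWWWWYY
WWWWWYY
YWWWWWW
YGWGGGW
YWWWWWW
WWWWWWW
WWWWWWW
After op 4 paint(6,6,R):
WWWWWYY
WWWWWYY
YWWWWWW
YGWGGGW
YWWWWWW
WWWWWWW
WWWWWWR
After op 5 paint(2,1,B):
WWWWWYY
WWWWWYY
YBWWWWW
YGWGGGW
YWWWWWW
WWWWWWW
WWWWWWR
After op 6 paint(5,1,Y):
WWWWWYY
WWWWWYY
YBWWWWW
YGWGGGW
YWWWWWW
WYWWWWW
WWWWWWR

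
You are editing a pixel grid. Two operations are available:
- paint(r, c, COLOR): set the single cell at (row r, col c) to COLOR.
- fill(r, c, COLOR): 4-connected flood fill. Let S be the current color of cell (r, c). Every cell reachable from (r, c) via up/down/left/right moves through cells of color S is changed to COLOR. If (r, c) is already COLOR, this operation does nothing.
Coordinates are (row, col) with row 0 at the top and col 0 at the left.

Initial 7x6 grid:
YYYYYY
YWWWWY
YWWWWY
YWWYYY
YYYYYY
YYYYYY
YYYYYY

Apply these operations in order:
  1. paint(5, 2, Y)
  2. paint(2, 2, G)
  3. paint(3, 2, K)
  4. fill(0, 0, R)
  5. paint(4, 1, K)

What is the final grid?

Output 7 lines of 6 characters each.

After op 1 paint(5,2,Y):
YYYYYY
YWWWWY
YWWWWY
YWWYYY
YYYYYY
YYYYYY
YYYYYY
After op 2 paint(2,2,G):
YYYYYY
YWWWWY
YWGWWY
YWWYYY
YYYYYY
YYYYYY
YYYYYY
After op 3 paint(3,2,K):
YYYYYY
YWWWWY
YWGWWY
YWKYYY
YYYYYY
YYYYYY
YYYYYY
After op 4 fill(0,0,R) [32 cells changed]:
RRRRRR
RWWWWR
RWGWWR
RWKRRR
RRRRRR
RRRRRR
RRRRRR
After op 5 paint(4,1,K):
RRRRRR
RWWWWR
RWGWWR
RWKRRR
RKRRRR
RRRRRR
RRRRRR

Answer: RRRRRR
RWWWWR
RWGWWR
RWKRRR
RKRRRR
RRRRRR
RRRRRR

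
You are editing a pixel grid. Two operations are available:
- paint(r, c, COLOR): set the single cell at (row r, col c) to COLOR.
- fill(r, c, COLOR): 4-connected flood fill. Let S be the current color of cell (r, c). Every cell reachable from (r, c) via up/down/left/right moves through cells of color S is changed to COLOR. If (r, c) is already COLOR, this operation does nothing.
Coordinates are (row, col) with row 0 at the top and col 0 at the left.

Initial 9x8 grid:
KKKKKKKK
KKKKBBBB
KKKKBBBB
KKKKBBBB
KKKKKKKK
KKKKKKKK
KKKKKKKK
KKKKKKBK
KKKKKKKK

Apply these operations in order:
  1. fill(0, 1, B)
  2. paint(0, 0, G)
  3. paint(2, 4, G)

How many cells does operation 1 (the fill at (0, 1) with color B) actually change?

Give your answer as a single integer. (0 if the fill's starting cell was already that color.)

After op 1 fill(0,1,B) [59 cells changed]:
BBBBBBBB
BBBBBBBB
BBBBBBBB
BBBBBBBB
BBBBBBBB
BBBBBBBB
BBBBBBBB
BBBBBBBB
BBBBBBBB

Answer: 59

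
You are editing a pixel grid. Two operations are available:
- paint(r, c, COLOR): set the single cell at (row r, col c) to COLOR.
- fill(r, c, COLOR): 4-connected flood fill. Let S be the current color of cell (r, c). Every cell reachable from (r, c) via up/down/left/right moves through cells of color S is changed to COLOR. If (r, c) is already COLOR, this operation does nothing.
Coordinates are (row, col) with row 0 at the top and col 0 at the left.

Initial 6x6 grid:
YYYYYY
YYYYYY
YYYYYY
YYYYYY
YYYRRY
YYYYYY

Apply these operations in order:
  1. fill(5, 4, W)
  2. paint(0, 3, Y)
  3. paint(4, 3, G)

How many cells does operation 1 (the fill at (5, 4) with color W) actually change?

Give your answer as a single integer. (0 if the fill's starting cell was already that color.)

Answer: 34

Derivation:
After op 1 fill(5,4,W) [34 cells changed]:
WWWWWW
WWWWWW
WWWWWW
WWWWWW
WWWRRW
WWWWWW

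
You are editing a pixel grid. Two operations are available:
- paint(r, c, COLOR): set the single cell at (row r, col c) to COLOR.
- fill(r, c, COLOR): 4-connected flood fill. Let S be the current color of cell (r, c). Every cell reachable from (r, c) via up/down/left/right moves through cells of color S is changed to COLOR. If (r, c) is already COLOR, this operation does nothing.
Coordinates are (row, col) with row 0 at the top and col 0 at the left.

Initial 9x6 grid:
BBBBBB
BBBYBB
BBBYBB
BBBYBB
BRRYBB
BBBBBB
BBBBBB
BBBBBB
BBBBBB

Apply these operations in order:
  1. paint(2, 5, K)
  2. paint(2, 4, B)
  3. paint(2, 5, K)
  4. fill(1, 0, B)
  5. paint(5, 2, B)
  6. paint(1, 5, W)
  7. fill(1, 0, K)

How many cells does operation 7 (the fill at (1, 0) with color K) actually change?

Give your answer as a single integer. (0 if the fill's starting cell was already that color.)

After op 1 paint(2,5,K):
BBBBBB
BBBYBB
BBBYBK
BBBYBB
BRRYBB
BBBBBB
BBBBBB
BBBBBB
BBBBBB
After op 2 paint(2,4,B):
BBBBBB
BBBYBB
BBBYBK
BBBYBB
BRRYBB
BBBBBB
BBBBBB
BBBBBB
BBBBBB
After op 3 paint(2,5,K):
BBBBBB
BBBYBB
BBBYBK
BBBYBB
BRRYBB
BBBBBB
BBBBBB
BBBBBB
BBBBBB
After op 4 fill(1,0,B) [0 cells changed]:
BBBBBB
BBBYBB
BBBYBK
BBBYBB
BRRYBB
BBBBBB
BBBBBB
BBBBBB
BBBBBB
After op 5 paint(5,2,B):
BBBBBB
BBBYBB
BBBYBK
BBBYBB
BRRYBB
BBBBBB
BBBBBB
BBBBBB
BBBBBB
After op 6 paint(1,5,W):
BBBBBB
BBBYBW
BBBYBK
BBBYBB
BRRYBB
BBBBBB
BBBBBB
BBBBBB
BBBBBB
After op 7 fill(1,0,K) [46 cells changed]:
KKKKKK
KKKYKW
KKKYKK
KKKYKK
KRRYKK
KKKKKK
KKKKKK
KKKKKK
KKKKKK

Answer: 46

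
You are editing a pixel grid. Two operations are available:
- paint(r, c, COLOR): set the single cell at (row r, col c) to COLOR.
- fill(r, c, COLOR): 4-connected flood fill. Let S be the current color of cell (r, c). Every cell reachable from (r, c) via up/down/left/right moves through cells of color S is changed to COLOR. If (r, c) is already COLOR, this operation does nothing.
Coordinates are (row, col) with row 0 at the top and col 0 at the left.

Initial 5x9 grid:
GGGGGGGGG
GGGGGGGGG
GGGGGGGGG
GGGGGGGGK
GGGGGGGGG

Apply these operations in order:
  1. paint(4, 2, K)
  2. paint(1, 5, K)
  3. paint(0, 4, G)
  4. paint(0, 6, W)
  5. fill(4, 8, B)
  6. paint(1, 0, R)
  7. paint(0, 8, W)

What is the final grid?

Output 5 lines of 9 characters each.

Answer: BBBBBBWBW
RBBBBKBBB
BBBBBBBBB
BBBBBBBBK
BBKBBBBBB

Derivation:
After op 1 paint(4,2,K):
GGGGGGGGG
GGGGGGGGG
GGGGGGGGG
GGGGGGGGK
GGKGGGGGG
After op 2 paint(1,5,K):
GGGGGGGGG
GGGGGKGGG
GGGGGGGGG
GGGGGGGGK
GGKGGGGGG
After op 3 paint(0,4,G):
GGGGGGGGG
GGGGGKGGG
GGGGGGGGG
GGGGGGGGK
GGKGGGGGG
After op 4 paint(0,6,W):
GGGGGGWGG
GGGGGKGGG
GGGGGGGGG
GGGGGGGGK
GGKGGGGGG
After op 5 fill(4,8,B) [41 cells changed]:
BBBBBBWBB
BBBBBKBBB
BBBBBBBBB
BBBBBBBBK
BBKBBBBBB
After op 6 paint(1,0,R):
BBBBBBWBB
RBBBBKBBB
BBBBBBBBB
BBBBBBBBK
BBKBBBBBB
After op 7 paint(0,8,W):
BBBBBBWBW
RBBBBKBBB
BBBBBBBBB
BBBBBBBBK
BBKBBBBBB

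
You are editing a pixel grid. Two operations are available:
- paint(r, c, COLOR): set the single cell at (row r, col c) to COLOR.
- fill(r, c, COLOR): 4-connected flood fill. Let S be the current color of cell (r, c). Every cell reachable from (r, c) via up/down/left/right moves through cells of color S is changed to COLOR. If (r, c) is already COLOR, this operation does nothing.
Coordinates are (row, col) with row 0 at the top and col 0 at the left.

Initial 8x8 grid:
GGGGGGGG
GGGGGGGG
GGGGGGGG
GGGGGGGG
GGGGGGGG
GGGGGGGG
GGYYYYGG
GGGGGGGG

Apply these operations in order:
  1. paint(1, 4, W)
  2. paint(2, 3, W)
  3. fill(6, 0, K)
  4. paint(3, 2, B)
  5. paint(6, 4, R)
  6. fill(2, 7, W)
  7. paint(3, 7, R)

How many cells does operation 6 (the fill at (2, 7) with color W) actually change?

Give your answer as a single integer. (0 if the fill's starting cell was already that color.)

Answer: 57

Derivation:
After op 1 paint(1,4,W):
GGGGGGGG
GGGGWGGG
GGGGGGGG
GGGGGGGG
GGGGGGGG
GGGGGGGG
GGYYYYGG
GGGGGGGG
After op 2 paint(2,3,W):
GGGGGGGG
GGGGWGGG
GGGWGGGG
GGGGGGGG
GGGGGGGG
GGGGGGGG
GGYYYYGG
GGGGGGGG
After op 3 fill(6,0,K) [58 cells changed]:
KKKKKKKK
KKKKWKKK
KKKWKKKK
KKKKKKKK
KKKKKKKK
KKKKKKKK
KKYYYYKK
KKKKKKKK
After op 4 paint(3,2,B):
KKKKKKKK
KKKKWKKK
KKKWKKKK
KKBKKKKK
KKKKKKKK
KKKKKKKK
KKYYYYKK
KKKKKKKK
After op 5 paint(6,4,R):
KKKKKKKK
KKKKWKKK
KKKWKKKK
KKBKKKKK
KKKKKKKK
KKKKKKKK
KKYYRYKK
KKKKKKKK
After op 6 fill(2,7,W) [57 cells changed]:
WWWWWWWW
WWWWWWWW
WWWWWWWW
WWBWWWWW
WWWWWWWW
WWWWWWWW
WWYYRYWW
WWWWWWWW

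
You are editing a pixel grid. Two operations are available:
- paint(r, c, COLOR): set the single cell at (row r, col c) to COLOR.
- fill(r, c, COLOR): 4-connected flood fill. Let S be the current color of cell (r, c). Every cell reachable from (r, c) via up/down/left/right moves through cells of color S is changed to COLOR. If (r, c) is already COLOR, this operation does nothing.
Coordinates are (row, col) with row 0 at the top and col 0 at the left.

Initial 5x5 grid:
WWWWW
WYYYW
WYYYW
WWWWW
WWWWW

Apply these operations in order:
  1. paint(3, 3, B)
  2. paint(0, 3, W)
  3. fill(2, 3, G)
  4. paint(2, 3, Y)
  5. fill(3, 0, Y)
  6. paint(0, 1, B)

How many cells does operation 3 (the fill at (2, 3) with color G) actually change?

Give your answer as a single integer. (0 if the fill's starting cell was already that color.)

Answer: 6

Derivation:
After op 1 paint(3,3,B):
WWWWW
WYYYW
WYYYW
WWWBW
WWWWW
After op 2 paint(0,3,W):
WWWWW
WYYYW
WYYYW
WWWBW
WWWWW
After op 3 fill(2,3,G) [6 cells changed]:
WWWWW
WGGGW
WGGGW
WWWBW
WWWWW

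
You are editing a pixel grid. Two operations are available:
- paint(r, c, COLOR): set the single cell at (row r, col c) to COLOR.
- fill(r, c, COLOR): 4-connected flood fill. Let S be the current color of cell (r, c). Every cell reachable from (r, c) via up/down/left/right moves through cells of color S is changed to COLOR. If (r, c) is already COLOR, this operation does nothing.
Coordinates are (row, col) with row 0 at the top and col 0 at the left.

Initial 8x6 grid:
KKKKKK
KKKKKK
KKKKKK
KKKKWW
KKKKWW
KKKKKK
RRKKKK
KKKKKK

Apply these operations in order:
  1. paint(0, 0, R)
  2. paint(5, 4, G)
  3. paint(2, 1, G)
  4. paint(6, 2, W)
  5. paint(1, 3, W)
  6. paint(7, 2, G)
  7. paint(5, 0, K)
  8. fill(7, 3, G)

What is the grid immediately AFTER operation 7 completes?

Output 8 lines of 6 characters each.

After op 1 paint(0,0,R):
RKKKKK
KKKKKK
KKKKKK
KKKKWW
KKKKWW
KKKKKK
RRKKKK
KKKKKK
After op 2 paint(5,4,G):
RKKKKK
KKKKKK
KKKKKK
KKKKWW
KKKKWW
KKKKGK
RRKKKK
KKKKKK
After op 3 paint(2,1,G):
RKKKKK
KKKKKK
KGKKKK
KKKKWW
KKKKWW
KKKKGK
RRKKKK
KKKKKK
After op 4 paint(6,2,W):
RKKKKK
KKKKKK
KGKKKK
KKKKWW
KKKKWW
KKKKGK
RRWKKK
KKKKKK
After op 5 paint(1,3,W):
RKKKKK
KKKWKK
KGKKKK
KKKKWW
KKKKWW
KKKKGK
RRWKKK
KKKKKK
After op 6 paint(7,2,G):
RKKKKK
KKKWKK
KGKKKK
KKKKWW
KKKKWW
KKKKGK
RRWKKK
KKGKKK
After op 7 paint(5,0,K):
RKKKKK
KKKWKK
KGKKKK
KKKKWW
KKKKWW
KKKKGK
RRWKKK
KKGKKK

Answer: RKKKKK
KKKWKK
KGKKKK
KKKKWW
KKKKWW
KKKKGK
RRWKKK
KKGKKK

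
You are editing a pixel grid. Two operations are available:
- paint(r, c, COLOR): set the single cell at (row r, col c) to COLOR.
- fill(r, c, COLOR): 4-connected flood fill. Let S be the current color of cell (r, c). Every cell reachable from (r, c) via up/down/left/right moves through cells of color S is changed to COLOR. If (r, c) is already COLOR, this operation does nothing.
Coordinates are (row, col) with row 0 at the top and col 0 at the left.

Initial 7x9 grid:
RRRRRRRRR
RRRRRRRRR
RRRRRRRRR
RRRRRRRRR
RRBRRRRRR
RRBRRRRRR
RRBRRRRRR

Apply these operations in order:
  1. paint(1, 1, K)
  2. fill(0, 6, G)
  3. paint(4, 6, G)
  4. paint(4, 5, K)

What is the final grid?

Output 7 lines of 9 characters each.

Answer: GGGGGGGGG
GKGGGGGGG
GGGGGGGGG
GGGGGGGGG
GGBGGKGGG
GGBGGGGGG
GGBGGGGGG

Derivation:
After op 1 paint(1,1,K):
RRRRRRRRR
RKRRRRRRR
RRRRRRRRR
RRRRRRRRR
RRBRRRRRR
RRBRRRRRR
RRBRRRRRR
After op 2 fill(0,6,G) [59 cells changed]:
GGGGGGGGG
GKGGGGGGG
GGGGGGGGG
GGGGGGGGG
GGBGGGGGG
GGBGGGGGG
GGBGGGGGG
After op 3 paint(4,6,G):
GGGGGGGGG
GKGGGGGGG
GGGGGGGGG
GGGGGGGGG
GGBGGGGGG
GGBGGGGGG
GGBGGGGGG
After op 4 paint(4,5,K):
GGGGGGGGG
GKGGGGGGG
GGGGGGGGG
GGGGGGGGG
GGBGGKGGG
GGBGGGGGG
GGBGGGGGG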